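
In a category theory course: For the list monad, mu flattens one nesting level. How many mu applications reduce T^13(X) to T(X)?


Each application of mu: T^2 -> T removes one layer of nesting.
Starting at depth 13 (i.e., T^13(X)), we need to reach T(X).
Number of mu applications = 13 - 1 = 12

12


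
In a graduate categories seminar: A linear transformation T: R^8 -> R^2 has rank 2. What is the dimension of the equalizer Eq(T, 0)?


The equalizer of f and the zero map is ker(f).
By the rank-nullity theorem: dim(ker(f)) = dim(domain) - rank(f).
dim(ker(f)) = 8 - 2 = 6

6


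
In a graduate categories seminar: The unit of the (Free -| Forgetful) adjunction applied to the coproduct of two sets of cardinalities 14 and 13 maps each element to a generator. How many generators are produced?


The unit eta_X: X -> U(F(X)) of the Free-Forgetful adjunction
maps each element of X to a generator of F(X). For X = S + T (disjoint
union in Set), |S + T| = |S| + |T|.
Total mappings = 14 + 13 = 27.

27


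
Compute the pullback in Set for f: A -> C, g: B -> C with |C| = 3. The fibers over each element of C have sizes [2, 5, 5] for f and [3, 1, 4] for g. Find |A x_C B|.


The pullback A x_C B consists of pairs (a, b) with f(a) = g(b).
For each element c in C, the fiber product has |f^-1(c)| * |g^-1(c)| elements.
Summing over C: 2 * 3 + 5 * 1 + 5 * 4
= 6 + 5 + 20 = 31

31


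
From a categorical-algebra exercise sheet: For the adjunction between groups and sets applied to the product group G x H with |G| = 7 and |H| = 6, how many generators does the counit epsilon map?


The counit epsilon_K: F(U(K)) -> K of the Free-Forgetful adjunction
maps |K| generators of F(U(K)) into K. For K = G x H (the product group),
|G x H| = |G| * |H|.
Total generators mapped = 7 * 6 = 42.

42


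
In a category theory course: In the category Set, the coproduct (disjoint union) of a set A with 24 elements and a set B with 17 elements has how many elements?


In Set, the coproduct A + B is the disjoint union.
|A + B| = |A| + |B| = 24 + 17 = 41

41


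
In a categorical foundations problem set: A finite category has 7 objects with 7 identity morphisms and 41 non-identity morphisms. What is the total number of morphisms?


Each object has an identity morphism, giving 7 identities.
Adding the 41 non-identity morphisms:
Total = 7 + 41 = 48

48


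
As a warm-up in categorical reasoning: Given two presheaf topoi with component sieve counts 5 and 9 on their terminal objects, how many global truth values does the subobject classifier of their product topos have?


In a product of presheaf topoi E_1 x E_2, the subobject classifier
is Omega = Omega_1 x Omega_2 (componentwise), so
|Omega(top)| = |Omega_1(top_1)| * |Omega_2(top_2)|.
= 5 * 9 = 45.

45


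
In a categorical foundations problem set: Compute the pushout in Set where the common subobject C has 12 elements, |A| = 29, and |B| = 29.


The pushout A +_C B identifies the images of C in A and B.
|A +_C B| = |A| + |B| - |C| (for injections).
= 29 + 29 - 12 = 46

46


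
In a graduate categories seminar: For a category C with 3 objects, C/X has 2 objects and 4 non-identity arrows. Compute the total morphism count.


In the slice category C/X, objects are morphisms to X.
Identity morphisms: 2 (one per object of C/X).
Non-identity morphisms: 4.
Total = 2 + 4 = 6

6


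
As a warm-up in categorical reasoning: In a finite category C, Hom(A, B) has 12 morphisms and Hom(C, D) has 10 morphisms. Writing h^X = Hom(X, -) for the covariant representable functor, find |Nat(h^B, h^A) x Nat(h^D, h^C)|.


By the Yoneda lemma, Nat(h^B, h^A) is isomorphic to Hom(A, B),
so |Nat(h^B, h^A)| = |Hom(A, B)| and |Nat(h^D, h^C)| = |Hom(C, D)|.
|Hom(A, B)| = 12, |Hom(C, D)| = 10.
|Nat(h^B, h^A) x Nat(h^D, h^C)| = 12 * 10 = 120

120


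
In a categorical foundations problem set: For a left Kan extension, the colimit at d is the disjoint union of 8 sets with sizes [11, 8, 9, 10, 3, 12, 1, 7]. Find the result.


Pointwise, the left Kan extension (Lan_F H)(d) is the colimit, indexed
by the comma category (F downarrow d), of H composed with the
projection (F downarrow d) -> C. Here that colimit is given
as a coproduct (disjoint union) of sets, so its cardinality is the
sum of the sizes of the summands.
Coproduct of sets with sizes: 11 + 8 + 9 + 10 + 3 + 12 + 1 + 7
= 61

61


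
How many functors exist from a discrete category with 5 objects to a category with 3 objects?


A functor from a discrete category C to D is determined by
where each object maps. Each of the 5 objects of C can map
to any of the 3 objects of D independently.
Number of functors = 3^5 = 243

243


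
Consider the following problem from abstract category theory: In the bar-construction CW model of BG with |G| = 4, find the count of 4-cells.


In the bar-construction CW model of BG, the n-cells are indexed by
n-tuples [g_1|...|g_n] of non-identity elements of G (degenerate
simplices with some g_i = e do not contribute cells), so there are
(|G| - 1)^n n-cells.
For dim = 4 with |G| = 4:
cells = (4 - 1)^4 = 3^4 = 81

81


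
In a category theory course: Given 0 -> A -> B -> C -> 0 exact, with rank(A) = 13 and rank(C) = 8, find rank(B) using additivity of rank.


For a short exact sequence 0 -> A -> B -> C -> 0,
rank is additive: rank(B) = rank(A) + rank(C).
rank(B) = 13 + 8 = 21

21


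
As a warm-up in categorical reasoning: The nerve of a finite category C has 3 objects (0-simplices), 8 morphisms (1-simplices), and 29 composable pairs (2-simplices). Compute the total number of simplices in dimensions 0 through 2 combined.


The 2-skeleton of the nerve N(C) consists of simplices in dimensions 0, 1, 2:
  |N(C)_0| = 3 (objects)
  |N(C)_1| = 8 (morphisms)
  |N(C)_2| = 29 (composable pairs)
Total = 3 + 8 + 29 = 40

40


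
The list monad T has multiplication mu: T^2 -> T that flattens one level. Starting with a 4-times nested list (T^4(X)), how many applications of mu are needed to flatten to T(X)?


Each application of mu: T^2 -> T removes one layer of nesting.
Starting at depth 4 (i.e., T^4(X)), we need to reach T(X).
Number of mu applications = 4 - 1 = 3

3


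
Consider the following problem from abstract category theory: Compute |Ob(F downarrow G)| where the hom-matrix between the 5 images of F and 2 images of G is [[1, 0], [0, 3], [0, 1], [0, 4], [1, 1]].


Objects of (F downarrow G) are triples (a, b, h: F(a)->G(b)).
The count equals the sum of all entries in the hom-matrix.
sum(row 0) = 1
sum(row 1) = 3
sum(row 2) = 1
sum(row 3) = 4
sum(row 4) = 2
Grand total = 11

11


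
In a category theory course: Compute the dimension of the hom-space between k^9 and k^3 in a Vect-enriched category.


In Vect-enriched categories, Hom(k^n, k^m) is the space of m x n matrices.
dim(Hom(k^9, k^3)) = 3 * 9 = 27

27


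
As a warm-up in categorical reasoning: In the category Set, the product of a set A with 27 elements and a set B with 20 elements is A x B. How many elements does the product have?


In Set, the product A x B is the Cartesian product.
By the universal property, |A x B| = |A| * |B|.
|A x B| = 27 * 20 = 540

540


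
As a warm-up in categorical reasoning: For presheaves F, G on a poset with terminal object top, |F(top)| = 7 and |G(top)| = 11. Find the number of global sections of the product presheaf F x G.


Global sections of a presheaf on a poset with terminal top satisfy
Gamma(H) ~ H(top). Presheaves admit pointwise products, so
(F x G)(top) = F(top) x G(top) (Cartesian product).
|Gamma(F x G)| = |F(top)| * |G(top)| = 7 * 11 = 77.

77


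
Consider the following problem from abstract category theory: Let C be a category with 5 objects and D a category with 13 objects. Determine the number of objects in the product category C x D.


The product category C x D has objects that are pairs (c, d).
Number of pairs = |Ob(C)| * |Ob(D)| = 5 * 13 = 65

65


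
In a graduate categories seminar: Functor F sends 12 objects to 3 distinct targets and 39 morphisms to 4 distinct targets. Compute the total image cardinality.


The image of F consists of distinct objects and distinct morphisms.
|Im(F)| on objects = 3
|Im(F)| on morphisms = 4
Total image cardinality = 3 + 4 = 7

7


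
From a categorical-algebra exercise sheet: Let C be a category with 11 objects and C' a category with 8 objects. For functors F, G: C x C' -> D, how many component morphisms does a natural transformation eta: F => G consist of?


A natural transformation eta: F => G assigns one component morphism per
object of the domain category.
The domain is the product category C x C', so
|Ob(C x C')| = |Ob(C)| * |Ob(C')| = 11 * 8 = 88.
Therefore eta has 88 component morphisms.

88


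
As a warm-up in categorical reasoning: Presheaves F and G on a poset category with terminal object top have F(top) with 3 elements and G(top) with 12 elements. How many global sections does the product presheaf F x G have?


Global sections of a presheaf on a poset with terminal top satisfy
Gamma(H) ~ H(top). Presheaves admit pointwise products, so
(F x G)(top) = F(top) x G(top) (Cartesian product).
|Gamma(F x G)| = |F(top)| * |G(top)| = 3 * 12 = 36.

36


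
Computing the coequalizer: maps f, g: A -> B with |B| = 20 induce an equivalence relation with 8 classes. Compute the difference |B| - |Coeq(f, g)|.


The coequalizer Coeq(f, g) = B / ~ has one element per equivalence class.
|B| = 20, |Coeq(f, g)| = 8.
|B| - |Coeq(f, g)| = 20 - 8 = 12.

12


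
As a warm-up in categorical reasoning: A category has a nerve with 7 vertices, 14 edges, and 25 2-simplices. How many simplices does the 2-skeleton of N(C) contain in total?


The 2-skeleton of the nerve N(C) consists of simplices in dimensions 0, 1, 2:
  |N(C)_0| = 7 (objects)
  |N(C)_1| = 14 (morphisms)
  |N(C)_2| = 25 (composable pairs)
Total = 7 + 14 + 25 = 46

46


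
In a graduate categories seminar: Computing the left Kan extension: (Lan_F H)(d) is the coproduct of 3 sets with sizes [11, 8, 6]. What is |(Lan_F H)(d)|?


Pointwise, the left Kan extension (Lan_F H)(d) is the colimit, indexed
by the comma category (F downarrow d), of H composed with the
projection (F downarrow d) -> C. Here that colimit is given
as a coproduct (disjoint union) of sets, so its cardinality is the
sum of the sizes of the summands.
Coproduct of sets with sizes: 11 + 8 + 6
= 25

25


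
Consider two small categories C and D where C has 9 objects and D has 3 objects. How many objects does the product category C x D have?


The product category C x D has objects that are pairs (c, d).
Number of pairs = |Ob(C)| * |Ob(D)| = 9 * 3 = 27

27


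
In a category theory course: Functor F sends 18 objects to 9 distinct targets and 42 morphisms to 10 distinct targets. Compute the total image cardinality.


The image of F consists of distinct objects and distinct morphisms.
|Im(F)| on objects = 9
|Im(F)| on morphisms = 10
Total image cardinality = 9 + 10 = 19

19


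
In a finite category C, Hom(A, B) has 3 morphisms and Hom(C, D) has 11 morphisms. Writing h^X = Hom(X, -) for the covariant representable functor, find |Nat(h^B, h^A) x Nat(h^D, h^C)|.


By the Yoneda lemma, Nat(h^B, h^A) is isomorphic to Hom(A, B),
so |Nat(h^B, h^A)| = |Hom(A, B)| and |Nat(h^D, h^C)| = |Hom(C, D)|.
|Hom(A, B)| = 3, |Hom(C, D)| = 11.
|Nat(h^B, h^A) x Nat(h^D, h^C)| = 3 * 11 = 33

33


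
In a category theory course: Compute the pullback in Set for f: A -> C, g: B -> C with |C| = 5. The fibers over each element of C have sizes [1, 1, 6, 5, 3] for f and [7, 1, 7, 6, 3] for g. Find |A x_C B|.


The pullback A x_C B consists of pairs (a, b) with f(a) = g(b).
For each element c in C, the fiber product has |f^-1(c)| * |g^-1(c)| elements.
Summing over C: 1 * 7 + 1 * 1 + 6 * 7 + 5 * 6 + 3 * 3
= 7 + 1 + 42 + 30 + 9 = 89

89


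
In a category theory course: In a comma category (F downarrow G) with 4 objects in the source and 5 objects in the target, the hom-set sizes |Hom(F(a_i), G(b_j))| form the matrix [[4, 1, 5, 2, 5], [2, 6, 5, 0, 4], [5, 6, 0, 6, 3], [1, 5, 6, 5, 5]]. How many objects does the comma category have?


Objects of (F downarrow G) are triples (a, b, h: F(a)->G(b)).
The count equals the sum of all entries in the hom-matrix.
sum(row 0) = 17
sum(row 1) = 17
sum(row 2) = 20
sum(row 3) = 22
Grand total = 76

76


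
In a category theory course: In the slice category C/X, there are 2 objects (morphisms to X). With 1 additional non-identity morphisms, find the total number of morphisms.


In the slice category C/X, objects are morphisms to X.
Identity morphisms: 2 (one per object of C/X).
Non-identity morphisms: 1.
Total = 2 + 1 = 3

3


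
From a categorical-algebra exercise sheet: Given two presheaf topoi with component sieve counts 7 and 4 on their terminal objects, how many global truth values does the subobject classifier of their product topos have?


In a product of presheaf topoi E_1 x E_2, the subobject classifier
is Omega = Omega_1 x Omega_2 (componentwise), so
|Omega(top)| = |Omega_1(top_1)| * |Omega_2(top_2)|.
= 7 * 4 = 28.

28


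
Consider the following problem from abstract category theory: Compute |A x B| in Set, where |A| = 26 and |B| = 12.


In Set, the product A x B is the Cartesian product.
By the universal property, |A x B| = |A| * |B|.
|A x B| = 26 * 12 = 312

312


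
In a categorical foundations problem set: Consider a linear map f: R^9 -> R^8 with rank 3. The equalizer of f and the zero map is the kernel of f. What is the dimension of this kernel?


The equalizer of f and the zero map is ker(f).
By the rank-nullity theorem: dim(ker(f)) = dim(domain) - rank(f).
dim(ker(f)) = 9 - 3 = 6

6


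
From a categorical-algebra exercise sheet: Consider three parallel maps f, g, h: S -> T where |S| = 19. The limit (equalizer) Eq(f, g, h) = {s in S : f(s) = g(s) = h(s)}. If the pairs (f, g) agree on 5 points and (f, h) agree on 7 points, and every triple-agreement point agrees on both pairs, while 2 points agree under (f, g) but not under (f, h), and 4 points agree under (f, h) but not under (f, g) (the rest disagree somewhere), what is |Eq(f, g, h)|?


Eq(f, g, h) is the triple-agreement set: points in S where all three
maps take the same value. Using inclusion-exclusion on the pairwise data:
Pair (f, g) agrees on 5 points; pair (f, h) on 7 points.
Points agreeing under (f, g) but not (f, h) = 2; under (f, h) but not (f, g) = 4.
Triple-agreement = agreement-in-(f, g) minus points that agree under (f, g) but not (f, h):
|Eq(f, g, h)| = 5 - 2 = 3
(cross-check via (f, h): 7 - 4 = 3.)

3


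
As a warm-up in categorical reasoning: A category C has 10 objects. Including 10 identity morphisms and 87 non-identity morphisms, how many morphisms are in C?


Each object has an identity morphism, giving 10 identities.
Adding the 87 non-identity morphisms:
Total = 10 + 87 = 97

97


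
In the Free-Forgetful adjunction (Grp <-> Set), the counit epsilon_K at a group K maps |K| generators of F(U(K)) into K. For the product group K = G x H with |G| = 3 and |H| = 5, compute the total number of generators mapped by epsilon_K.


The counit epsilon_K: F(U(K)) -> K of the Free-Forgetful adjunction
maps |K| generators of F(U(K)) into K. For K = G x H (the product group),
|G x H| = |G| * |H|.
Total generators mapped = 3 * 5 = 15.

15


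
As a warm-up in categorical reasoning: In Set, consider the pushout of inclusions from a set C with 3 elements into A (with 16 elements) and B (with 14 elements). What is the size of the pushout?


The pushout A +_C B identifies the images of C in A and B.
|A +_C B| = |A| + |B| - |C| (for injections).
= 16 + 14 - 3 = 27

27


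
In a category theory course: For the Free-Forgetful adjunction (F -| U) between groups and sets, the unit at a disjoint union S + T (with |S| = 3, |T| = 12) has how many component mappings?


The unit eta_X: X -> U(F(X)) of the Free-Forgetful adjunction
maps each element of X to a generator of F(X). For X = S + T (disjoint
union in Set), |S + T| = |S| + |T|.
Total mappings = 3 + 12 = 15.

15


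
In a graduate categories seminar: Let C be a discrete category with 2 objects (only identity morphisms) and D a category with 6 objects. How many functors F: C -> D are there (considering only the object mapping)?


A functor from a discrete category C to D is determined by
where each object maps. Each of the 2 objects of C can map
to any of the 6 objects of D independently.
Number of functors = 6^2 = 36

36


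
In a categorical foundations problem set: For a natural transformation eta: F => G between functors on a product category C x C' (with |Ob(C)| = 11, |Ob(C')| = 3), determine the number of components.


A natural transformation eta: F => G assigns one component morphism per
object of the domain category.
The domain is the product category C x C', so
|Ob(C x C')| = |Ob(C)| * |Ob(C')| = 11 * 3 = 33.
Therefore eta has 33 component morphisms.

33


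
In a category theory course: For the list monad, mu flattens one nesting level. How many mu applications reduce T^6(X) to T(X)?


Each application of mu: T^2 -> T removes one layer of nesting.
Starting at depth 6 (i.e., T^6(X)), we need to reach T(X).
Number of mu applications = 6 - 1 = 5

5


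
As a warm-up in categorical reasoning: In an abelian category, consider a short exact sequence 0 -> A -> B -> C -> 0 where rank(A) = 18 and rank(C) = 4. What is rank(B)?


For a short exact sequence 0 -> A -> B -> C -> 0,
rank is additive: rank(B) = rank(A) + rank(C).
rank(B) = 18 + 4 = 22

22


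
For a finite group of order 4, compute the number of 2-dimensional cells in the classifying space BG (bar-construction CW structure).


In the bar-construction CW model of BG, the n-cells are indexed by
n-tuples [g_1|...|g_n] of non-identity elements of G (degenerate
simplices with some g_i = e do not contribute cells), so there are
(|G| - 1)^n n-cells.
For dim = 2 with |G| = 4:
cells = (4 - 1)^2 = 3^2 = 9

9


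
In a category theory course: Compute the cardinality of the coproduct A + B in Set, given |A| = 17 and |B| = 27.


In Set, the coproduct A + B is the disjoint union.
|A + B| = |A| + |B| = 17 + 27 = 44

44


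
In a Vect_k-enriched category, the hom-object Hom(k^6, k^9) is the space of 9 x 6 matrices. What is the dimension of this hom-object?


In Vect-enriched categories, Hom(k^n, k^m) is the space of m x n matrices.
dim(Hom(k^6, k^9)) = 9 * 6 = 54

54


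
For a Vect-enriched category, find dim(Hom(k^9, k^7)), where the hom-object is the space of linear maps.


In Vect-enriched categories, Hom(k^n, k^m) is the space of m x n matrices.
dim(Hom(k^9, k^7)) = 7 * 9 = 63

63


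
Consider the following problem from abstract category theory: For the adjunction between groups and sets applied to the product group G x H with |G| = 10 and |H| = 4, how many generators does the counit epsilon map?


The counit epsilon_K: F(U(K)) -> K of the Free-Forgetful adjunction
maps |K| generators of F(U(K)) into K. For K = G x H (the product group),
|G x H| = |G| * |H|.
Total generators mapped = 10 * 4 = 40.

40


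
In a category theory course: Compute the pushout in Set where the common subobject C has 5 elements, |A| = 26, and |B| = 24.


The pushout A +_C B identifies the images of C in A and B.
|A +_C B| = |A| + |B| - |C| (for injections).
= 26 + 24 - 5 = 45

45


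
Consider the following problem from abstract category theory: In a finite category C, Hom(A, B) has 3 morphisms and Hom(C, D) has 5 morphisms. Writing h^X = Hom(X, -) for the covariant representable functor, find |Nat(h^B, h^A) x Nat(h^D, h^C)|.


By the Yoneda lemma, Nat(h^B, h^A) is isomorphic to Hom(A, B),
so |Nat(h^B, h^A)| = |Hom(A, B)| and |Nat(h^D, h^C)| = |Hom(C, D)|.
|Hom(A, B)| = 3, |Hom(C, D)| = 5.
|Nat(h^B, h^A) x Nat(h^D, h^C)| = 3 * 5 = 15

15


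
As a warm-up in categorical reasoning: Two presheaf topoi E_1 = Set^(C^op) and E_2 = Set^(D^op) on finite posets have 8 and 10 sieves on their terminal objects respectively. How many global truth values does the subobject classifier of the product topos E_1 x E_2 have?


In a product of presheaf topoi E_1 x E_2, the subobject classifier
is Omega = Omega_1 x Omega_2 (componentwise), so
|Omega(top)| = |Omega_1(top_1)| * |Omega_2(top_2)|.
= 8 * 10 = 80.

80


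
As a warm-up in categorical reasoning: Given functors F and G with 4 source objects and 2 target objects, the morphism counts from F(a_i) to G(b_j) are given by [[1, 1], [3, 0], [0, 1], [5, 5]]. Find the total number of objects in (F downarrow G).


Objects of (F downarrow G) are triples (a, b, h: F(a)->G(b)).
The count equals the sum of all entries in the hom-matrix.
sum(row 0) = 2
sum(row 1) = 3
sum(row 2) = 1
sum(row 3) = 10
Grand total = 16

16


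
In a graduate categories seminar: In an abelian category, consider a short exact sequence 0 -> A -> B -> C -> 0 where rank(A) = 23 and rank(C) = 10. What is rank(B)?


For a short exact sequence 0 -> A -> B -> C -> 0,
rank is additive: rank(B) = rank(A) + rank(C).
rank(B) = 23 + 10 = 33

33


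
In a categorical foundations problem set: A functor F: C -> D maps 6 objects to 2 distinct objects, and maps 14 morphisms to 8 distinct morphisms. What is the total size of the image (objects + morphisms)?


The image of F consists of distinct objects and distinct morphisms.
|Im(F)| on objects = 2
|Im(F)| on morphisms = 8
Total image cardinality = 2 + 8 = 10

10


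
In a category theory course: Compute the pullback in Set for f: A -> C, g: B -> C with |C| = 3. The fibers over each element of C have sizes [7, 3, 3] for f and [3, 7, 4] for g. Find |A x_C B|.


The pullback A x_C B consists of pairs (a, b) with f(a) = g(b).
For each element c in C, the fiber product has |f^-1(c)| * |g^-1(c)| elements.
Summing over C: 7 * 3 + 3 * 7 + 3 * 4
= 21 + 21 + 12 = 54

54


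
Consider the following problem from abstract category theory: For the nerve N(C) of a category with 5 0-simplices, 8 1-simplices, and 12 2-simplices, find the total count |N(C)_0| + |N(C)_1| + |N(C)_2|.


The 2-skeleton of the nerve N(C) consists of simplices in dimensions 0, 1, 2:
  |N(C)_0| = 5 (objects)
  |N(C)_1| = 8 (morphisms)
  |N(C)_2| = 12 (composable pairs)
Total = 5 + 8 + 12 = 25

25


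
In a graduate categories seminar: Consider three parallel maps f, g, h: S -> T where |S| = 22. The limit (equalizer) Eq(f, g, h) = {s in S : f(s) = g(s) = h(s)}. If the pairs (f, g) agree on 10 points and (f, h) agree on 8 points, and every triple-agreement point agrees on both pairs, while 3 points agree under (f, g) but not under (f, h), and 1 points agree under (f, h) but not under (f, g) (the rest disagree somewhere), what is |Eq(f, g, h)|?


Eq(f, g, h) is the triple-agreement set: points in S where all three
maps take the same value. Using inclusion-exclusion on the pairwise data:
Pair (f, g) agrees on 10 points; pair (f, h) on 8 points.
Points agreeing under (f, g) but not (f, h) = 3; under (f, h) but not (f, g) = 1.
Triple-agreement = agreement-in-(f, g) minus points that agree under (f, g) but not (f, h):
|Eq(f, g, h)| = 10 - 3 = 7
(cross-check via (f, h): 8 - 1 = 7.)

7


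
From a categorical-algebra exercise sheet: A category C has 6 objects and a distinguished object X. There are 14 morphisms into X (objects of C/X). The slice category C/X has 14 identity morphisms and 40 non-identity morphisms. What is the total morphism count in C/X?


In the slice category C/X, objects are morphisms to X.
Identity morphisms: 14 (one per object of C/X).
Non-identity morphisms: 40.
Total = 14 + 40 = 54

54


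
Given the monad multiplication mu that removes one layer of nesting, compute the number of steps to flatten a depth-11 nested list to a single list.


Each application of mu: T^2 -> T removes one layer of nesting.
Starting at depth 11 (i.e., T^11(X)), we need to reach T(X).
Number of mu applications = 11 - 1 = 10

10


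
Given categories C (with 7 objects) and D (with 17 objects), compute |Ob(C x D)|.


The product category C x D has objects that are pairs (c, d).
Number of pairs = |Ob(C)| * |Ob(D)| = 7 * 17 = 119

119


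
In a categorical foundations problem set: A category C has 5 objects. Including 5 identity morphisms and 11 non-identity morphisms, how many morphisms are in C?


Each object has an identity morphism, giving 5 identities.
Adding the 11 non-identity morphisms:
Total = 5 + 11 = 16

16


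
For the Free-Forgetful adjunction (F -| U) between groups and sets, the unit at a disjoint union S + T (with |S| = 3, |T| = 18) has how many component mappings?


The unit eta_X: X -> U(F(X)) of the Free-Forgetful adjunction
maps each element of X to a generator of F(X). For X = S + T (disjoint
union in Set), |S + T| = |S| + |T|.
Total mappings = 3 + 18 = 21.

21


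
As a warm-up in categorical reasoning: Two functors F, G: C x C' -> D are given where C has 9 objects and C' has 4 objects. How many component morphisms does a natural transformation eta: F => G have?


A natural transformation eta: F => G assigns one component morphism per
object of the domain category.
The domain is the product category C x C', so
|Ob(C x C')| = |Ob(C)| * |Ob(C')| = 9 * 4 = 36.
Therefore eta has 36 component morphisms.

36


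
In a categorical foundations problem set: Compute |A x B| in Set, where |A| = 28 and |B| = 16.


In Set, the product A x B is the Cartesian product.
By the universal property, |A x B| = |A| * |B|.
|A x B| = 28 * 16 = 448

448


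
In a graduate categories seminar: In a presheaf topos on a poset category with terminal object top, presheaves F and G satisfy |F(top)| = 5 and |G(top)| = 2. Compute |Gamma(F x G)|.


Global sections of a presheaf on a poset with terminal top satisfy
Gamma(H) ~ H(top). Presheaves admit pointwise products, so
(F x G)(top) = F(top) x G(top) (Cartesian product).
|Gamma(F x G)| = |F(top)| * |G(top)| = 5 * 2 = 10.

10


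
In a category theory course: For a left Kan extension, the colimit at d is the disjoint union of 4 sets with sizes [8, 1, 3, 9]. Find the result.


Pointwise, the left Kan extension (Lan_F H)(d) is the colimit, indexed
by the comma category (F downarrow d), of H composed with the
projection (F downarrow d) -> C. Here that colimit is given
as a coproduct (disjoint union) of sets, so its cardinality is the
sum of the sizes of the summands.
Coproduct of sets with sizes: 8 + 1 + 3 + 9
= 21

21


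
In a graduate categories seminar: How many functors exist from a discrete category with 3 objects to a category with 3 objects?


A functor from a discrete category C to D is determined by
where each object maps. Each of the 3 objects of C can map
to any of the 3 objects of D independently.
Number of functors = 3^3 = 27

27


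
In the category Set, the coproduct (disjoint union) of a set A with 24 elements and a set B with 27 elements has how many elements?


In Set, the coproduct A + B is the disjoint union.
|A + B| = |A| + |B| = 24 + 27 = 51

51


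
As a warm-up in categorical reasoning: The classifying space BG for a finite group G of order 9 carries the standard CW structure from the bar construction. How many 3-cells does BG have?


In the bar-construction CW model of BG, the n-cells are indexed by
n-tuples [g_1|...|g_n] of non-identity elements of G (degenerate
simplices with some g_i = e do not contribute cells), so there are
(|G| - 1)^n n-cells.
For dim = 3 with |G| = 9:
cells = (9 - 1)^3 = 8^3 = 512

512


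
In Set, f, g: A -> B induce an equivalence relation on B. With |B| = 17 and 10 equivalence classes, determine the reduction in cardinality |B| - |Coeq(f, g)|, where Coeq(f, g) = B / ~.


The coequalizer Coeq(f, g) = B / ~ has one element per equivalence class.
|B| = 17, |Coeq(f, g)| = 10.
|B| - |Coeq(f, g)| = 17 - 10 = 7.

7


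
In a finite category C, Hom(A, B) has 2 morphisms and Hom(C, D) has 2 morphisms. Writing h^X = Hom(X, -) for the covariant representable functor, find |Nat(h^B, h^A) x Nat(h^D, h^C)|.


By the Yoneda lemma, Nat(h^B, h^A) is isomorphic to Hom(A, B),
so |Nat(h^B, h^A)| = |Hom(A, B)| and |Nat(h^D, h^C)| = |Hom(C, D)|.
|Hom(A, B)| = 2, |Hom(C, D)| = 2.
|Nat(h^B, h^A) x Nat(h^D, h^C)| = 2 * 2 = 4

4


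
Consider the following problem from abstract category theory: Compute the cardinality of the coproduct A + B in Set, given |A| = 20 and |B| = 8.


In Set, the coproduct A + B is the disjoint union.
|A + B| = |A| + |B| = 20 + 8 = 28

28


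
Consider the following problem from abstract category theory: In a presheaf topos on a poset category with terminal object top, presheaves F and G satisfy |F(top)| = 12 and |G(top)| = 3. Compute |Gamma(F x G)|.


Global sections of a presheaf on a poset with terminal top satisfy
Gamma(H) ~ H(top). Presheaves admit pointwise products, so
(F x G)(top) = F(top) x G(top) (Cartesian product).
|Gamma(F x G)| = |F(top)| * |G(top)| = 12 * 3 = 36.

36


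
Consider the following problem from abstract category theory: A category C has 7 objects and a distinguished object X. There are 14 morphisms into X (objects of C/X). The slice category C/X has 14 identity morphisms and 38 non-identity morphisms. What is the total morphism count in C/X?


In the slice category C/X, objects are morphisms to X.
Identity morphisms: 14 (one per object of C/X).
Non-identity morphisms: 38.
Total = 14 + 38 = 52

52


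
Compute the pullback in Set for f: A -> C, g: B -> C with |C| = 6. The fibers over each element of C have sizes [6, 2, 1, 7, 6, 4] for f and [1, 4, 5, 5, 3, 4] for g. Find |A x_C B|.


The pullback A x_C B consists of pairs (a, b) with f(a) = g(b).
For each element c in C, the fiber product has |f^-1(c)| * |g^-1(c)| elements.
Summing over C: 6 * 1 + 2 * 4 + 1 * 5 + 7 * 5 + 6 * 3 + 4 * 4
= 6 + 8 + 5 + 35 + 18 + 16 = 88

88


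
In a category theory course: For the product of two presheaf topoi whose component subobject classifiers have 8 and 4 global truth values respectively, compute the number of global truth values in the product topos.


In a product of presheaf topoi E_1 x E_2, the subobject classifier
is Omega = Omega_1 x Omega_2 (componentwise), so
|Omega(top)| = |Omega_1(top_1)| * |Omega_2(top_2)|.
= 8 * 4 = 32.

32


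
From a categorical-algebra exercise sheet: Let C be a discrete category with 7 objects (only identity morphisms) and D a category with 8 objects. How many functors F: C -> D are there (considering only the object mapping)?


A functor from a discrete category C to D is determined by
where each object maps. Each of the 7 objects of C can map
to any of the 8 objects of D independently.
Number of functors = 8^7 = 2097152

2097152


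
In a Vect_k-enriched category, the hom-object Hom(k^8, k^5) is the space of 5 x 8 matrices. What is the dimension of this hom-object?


In Vect-enriched categories, Hom(k^n, k^m) is the space of m x n matrices.
dim(Hom(k^8, k^5)) = 5 * 8 = 40

40


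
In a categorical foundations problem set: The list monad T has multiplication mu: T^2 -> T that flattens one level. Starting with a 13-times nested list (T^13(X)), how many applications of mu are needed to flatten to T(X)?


Each application of mu: T^2 -> T removes one layer of nesting.
Starting at depth 13 (i.e., T^13(X)), we need to reach T(X).
Number of mu applications = 13 - 1 = 12

12


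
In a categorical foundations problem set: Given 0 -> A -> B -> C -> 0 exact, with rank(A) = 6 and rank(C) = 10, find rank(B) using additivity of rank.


For a short exact sequence 0 -> A -> B -> C -> 0,
rank is additive: rank(B) = rank(A) + rank(C).
rank(B) = 6 + 10 = 16

16


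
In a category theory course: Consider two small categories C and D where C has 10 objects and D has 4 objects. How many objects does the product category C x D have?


The product category C x D has objects that are pairs (c, d).
Number of pairs = |Ob(C)| * |Ob(D)| = 10 * 4 = 40

40


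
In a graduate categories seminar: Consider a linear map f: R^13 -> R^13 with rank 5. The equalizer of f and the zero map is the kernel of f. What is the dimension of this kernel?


The equalizer of f and the zero map is ker(f).
By the rank-nullity theorem: dim(ker(f)) = dim(domain) - rank(f).
dim(ker(f)) = 13 - 5 = 8

8


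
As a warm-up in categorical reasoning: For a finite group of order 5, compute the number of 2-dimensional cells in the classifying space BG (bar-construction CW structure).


In the bar-construction CW model of BG, the n-cells are indexed by
n-tuples [g_1|...|g_n] of non-identity elements of G (degenerate
simplices with some g_i = e do not contribute cells), so there are
(|G| - 1)^n n-cells.
For dim = 2 with |G| = 5:
cells = (5 - 1)^2 = 4^2 = 16

16


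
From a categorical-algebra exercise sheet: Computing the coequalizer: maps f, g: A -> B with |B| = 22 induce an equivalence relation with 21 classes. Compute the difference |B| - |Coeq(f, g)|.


The coequalizer Coeq(f, g) = B / ~ has one element per equivalence class.
|B| = 22, |Coeq(f, g)| = 21.
|B| - |Coeq(f, g)| = 22 - 21 = 1.

1


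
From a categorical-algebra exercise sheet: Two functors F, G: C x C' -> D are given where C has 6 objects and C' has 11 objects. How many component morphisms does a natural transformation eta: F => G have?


A natural transformation eta: F => G assigns one component morphism per
object of the domain category.
The domain is the product category C x C', so
|Ob(C x C')| = |Ob(C)| * |Ob(C')| = 6 * 11 = 66.
Therefore eta has 66 component morphisms.

66


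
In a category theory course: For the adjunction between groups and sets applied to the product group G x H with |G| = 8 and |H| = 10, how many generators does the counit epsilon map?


The counit epsilon_K: F(U(K)) -> K of the Free-Forgetful adjunction
maps |K| generators of F(U(K)) into K. For K = G x H (the product group),
|G x H| = |G| * |H|.
Total generators mapped = 8 * 10 = 80.

80


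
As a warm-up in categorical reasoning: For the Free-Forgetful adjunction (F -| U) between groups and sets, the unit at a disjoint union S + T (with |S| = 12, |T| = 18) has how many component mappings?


The unit eta_X: X -> U(F(X)) of the Free-Forgetful adjunction
maps each element of X to a generator of F(X). For X = S + T (disjoint
union in Set), |S + T| = |S| + |T|.
Total mappings = 12 + 18 = 30.

30


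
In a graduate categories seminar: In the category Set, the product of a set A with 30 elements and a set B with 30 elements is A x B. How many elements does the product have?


In Set, the product A x B is the Cartesian product.
By the universal property, |A x B| = |A| * |B|.
|A x B| = 30 * 30 = 900

900


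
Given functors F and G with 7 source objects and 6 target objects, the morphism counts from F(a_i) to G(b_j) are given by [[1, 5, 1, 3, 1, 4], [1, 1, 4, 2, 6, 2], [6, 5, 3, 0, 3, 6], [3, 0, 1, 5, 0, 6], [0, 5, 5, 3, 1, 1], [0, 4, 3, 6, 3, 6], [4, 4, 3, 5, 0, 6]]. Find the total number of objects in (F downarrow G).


Objects of (F downarrow G) are triples (a, b, h: F(a)->G(b)).
The count equals the sum of all entries in the hom-matrix.
sum(row 0) = 15
sum(row 1) = 16
sum(row 2) = 23
sum(row 3) = 15
sum(row 4) = 15
sum(row 5) = 22
sum(row 6) = 22
Grand total = 128

128


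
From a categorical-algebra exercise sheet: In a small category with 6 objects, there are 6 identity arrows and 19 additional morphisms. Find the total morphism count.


Each object has an identity morphism, giving 6 identities.
Adding the 19 non-identity morphisms:
Total = 6 + 19 = 25

25


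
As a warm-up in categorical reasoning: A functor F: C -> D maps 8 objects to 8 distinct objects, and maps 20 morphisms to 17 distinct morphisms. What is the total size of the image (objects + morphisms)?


The image of F consists of distinct objects and distinct morphisms.
|Im(F)| on objects = 8
|Im(F)| on morphisms = 17
Total image cardinality = 8 + 17 = 25

25


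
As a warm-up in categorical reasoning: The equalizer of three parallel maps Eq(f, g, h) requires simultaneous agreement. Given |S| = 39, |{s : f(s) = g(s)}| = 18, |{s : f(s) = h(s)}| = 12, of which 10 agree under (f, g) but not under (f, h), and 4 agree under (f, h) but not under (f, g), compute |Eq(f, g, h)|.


Eq(f, g, h) is the triple-agreement set: points in S where all three
maps take the same value. Using inclusion-exclusion on the pairwise data:
Pair (f, g) agrees on 18 points; pair (f, h) on 12 points.
Points agreeing under (f, g) but not (f, h) = 10; under (f, h) but not (f, g) = 4.
Triple-agreement = agreement-in-(f, g) minus points that agree under (f, g) but not (f, h):
|Eq(f, g, h)| = 18 - 10 = 8
(cross-check via (f, h): 12 - 4 = 8.)

8


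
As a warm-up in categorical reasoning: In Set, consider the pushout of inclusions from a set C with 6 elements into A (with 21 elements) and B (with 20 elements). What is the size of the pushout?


The pushout A +_C B identifies the images of C in A and B.
|A +_C B| = |A| + |B| - |C| (for injections).
= 21 + 20 - 6 = 35

35


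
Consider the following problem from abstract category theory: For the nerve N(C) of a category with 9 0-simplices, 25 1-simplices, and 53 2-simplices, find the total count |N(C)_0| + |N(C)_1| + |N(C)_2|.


The 2-skeleton of the nerve N(C) consists of simplices in dimensions 0, 1, 2:
  |N(C)_0| = 9 (objects)
  |N(C)_1| = 25 (morphisms)
  |N(C)_2| = 53 (composable pairs)
Total = 9 + 25 + 53 = 87

87


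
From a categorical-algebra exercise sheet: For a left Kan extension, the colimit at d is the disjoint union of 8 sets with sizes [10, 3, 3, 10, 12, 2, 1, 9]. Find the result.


Pointwise, the left Kan extension (Lan_F H)(d) is the colimit, indexed
by the comma category (F downarrow d), of H composed with the
projection (F downarrow d) -> C. Here that colimit is given
as a coproduct (disjoint union) of sets, so its cardinality is the
sum of the sizes of the summands.
Coproduct of sets with sizes: 10 + 3 + 3 + 10 + 12 + 2 + 1 + 9
= 50

50


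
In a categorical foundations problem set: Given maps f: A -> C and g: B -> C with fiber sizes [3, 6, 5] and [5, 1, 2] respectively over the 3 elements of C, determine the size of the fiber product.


The pullback A x_C B consists of pairs (a, b) with f(a) = g(b).
For each element c in C, the fiber product has |f^-1(c)| * |g^-1(c)| elements.
Summing over C: 3 * 5 + 6 * 1 + 5 * 2
= 15 + 6 + 10 = 31

31


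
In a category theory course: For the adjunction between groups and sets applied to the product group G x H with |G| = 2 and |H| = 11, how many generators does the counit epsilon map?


The counit epsilon_K: F(U(K)) -> K of the Free-Forgetful adjunction
maps |K| generators of F(U(K)) into K. For K = G x H (the product group),
|G x H| = |G| * |H|.
Total generators mapped = 2 * 11 = 22.

22


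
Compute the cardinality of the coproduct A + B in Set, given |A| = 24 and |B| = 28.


In Set, the coproduct A + B is the disjoint union.
|A + B| = |A| + |B| = 24 + 28 = 52

52


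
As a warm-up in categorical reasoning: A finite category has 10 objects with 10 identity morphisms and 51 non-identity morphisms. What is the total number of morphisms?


Each object has an identity morphism, giving 10 identities.
Adding the 51 non-identity morphisms:
Total = 10 + 51 = 61

61


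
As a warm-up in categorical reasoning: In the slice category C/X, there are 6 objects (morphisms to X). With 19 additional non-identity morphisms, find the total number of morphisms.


In the slice category C/X, objects are morphisms to X.
Identity morphisms: 6 (one per object of C/X).
Non-identity morphisms: 19.
Total = 6 + 19 = 25

25


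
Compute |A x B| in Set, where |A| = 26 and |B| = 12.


In Set, the product A x B is the Cartesian product.
By the universal property, |A x B| = |A| * |B|.
|A x B| = 26 * 12 = 312

312


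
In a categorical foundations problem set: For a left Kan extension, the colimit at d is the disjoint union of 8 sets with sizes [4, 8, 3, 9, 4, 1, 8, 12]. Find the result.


Pointwise, the left Kan extension (Lan_F H)(d) is the colimit, indexed
by the comma category (F downarrow d), of H composed with the
projection (F downarrow d) -> C. Here that colimit is given
as a coproduct (disjoint union) of sets, so its cardinality is the
sum of the sizes of the summands.
Coproduct of sets with sizes: 4 + 8 + 3 + 9 + 4 + 1 + 8 + 12
= 49

49
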